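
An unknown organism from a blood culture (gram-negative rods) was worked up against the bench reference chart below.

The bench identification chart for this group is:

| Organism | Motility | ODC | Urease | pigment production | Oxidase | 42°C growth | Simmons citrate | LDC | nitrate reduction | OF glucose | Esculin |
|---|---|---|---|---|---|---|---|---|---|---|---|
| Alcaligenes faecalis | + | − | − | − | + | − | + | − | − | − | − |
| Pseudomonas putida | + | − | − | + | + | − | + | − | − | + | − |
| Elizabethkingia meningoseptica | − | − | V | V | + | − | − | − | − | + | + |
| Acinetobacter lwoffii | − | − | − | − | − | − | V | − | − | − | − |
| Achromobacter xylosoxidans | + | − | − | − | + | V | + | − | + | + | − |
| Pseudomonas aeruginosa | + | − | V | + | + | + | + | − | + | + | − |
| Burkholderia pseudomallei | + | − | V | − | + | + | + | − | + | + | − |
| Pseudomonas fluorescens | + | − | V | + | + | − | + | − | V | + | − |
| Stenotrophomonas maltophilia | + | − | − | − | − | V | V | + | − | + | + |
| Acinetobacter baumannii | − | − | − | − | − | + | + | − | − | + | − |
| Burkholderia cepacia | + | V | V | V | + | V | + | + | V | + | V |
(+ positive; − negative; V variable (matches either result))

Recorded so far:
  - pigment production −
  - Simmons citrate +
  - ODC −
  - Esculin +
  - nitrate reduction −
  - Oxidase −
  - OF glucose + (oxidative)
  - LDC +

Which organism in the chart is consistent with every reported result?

Simmons citrate +: excludes Elizabethkingia meningoseptica — 10 left.
ODC −: all 10 remaining candidates are consistent.
OF glucose +: excludes Alcaligenes faecalis, Acinetobacter lwoffii — 8 left.
nitrate reduction −: excludes Achromobacter xylosoxidans, Pseudomonas aeruginosa, Burkholderia pseudomallei — 5 left.
pigment production −: excludes Pseudomonas putida, Pseudomonas fluorescens — 3 left.
LDC +: excludes Acinetobacter baumannii — 2 left.
Esculin +: all 2 remaining candidates are consistent.
Oxidase −: excludes Burkholderia cepacia — 1 left.

Stenotrophomonas maltophilia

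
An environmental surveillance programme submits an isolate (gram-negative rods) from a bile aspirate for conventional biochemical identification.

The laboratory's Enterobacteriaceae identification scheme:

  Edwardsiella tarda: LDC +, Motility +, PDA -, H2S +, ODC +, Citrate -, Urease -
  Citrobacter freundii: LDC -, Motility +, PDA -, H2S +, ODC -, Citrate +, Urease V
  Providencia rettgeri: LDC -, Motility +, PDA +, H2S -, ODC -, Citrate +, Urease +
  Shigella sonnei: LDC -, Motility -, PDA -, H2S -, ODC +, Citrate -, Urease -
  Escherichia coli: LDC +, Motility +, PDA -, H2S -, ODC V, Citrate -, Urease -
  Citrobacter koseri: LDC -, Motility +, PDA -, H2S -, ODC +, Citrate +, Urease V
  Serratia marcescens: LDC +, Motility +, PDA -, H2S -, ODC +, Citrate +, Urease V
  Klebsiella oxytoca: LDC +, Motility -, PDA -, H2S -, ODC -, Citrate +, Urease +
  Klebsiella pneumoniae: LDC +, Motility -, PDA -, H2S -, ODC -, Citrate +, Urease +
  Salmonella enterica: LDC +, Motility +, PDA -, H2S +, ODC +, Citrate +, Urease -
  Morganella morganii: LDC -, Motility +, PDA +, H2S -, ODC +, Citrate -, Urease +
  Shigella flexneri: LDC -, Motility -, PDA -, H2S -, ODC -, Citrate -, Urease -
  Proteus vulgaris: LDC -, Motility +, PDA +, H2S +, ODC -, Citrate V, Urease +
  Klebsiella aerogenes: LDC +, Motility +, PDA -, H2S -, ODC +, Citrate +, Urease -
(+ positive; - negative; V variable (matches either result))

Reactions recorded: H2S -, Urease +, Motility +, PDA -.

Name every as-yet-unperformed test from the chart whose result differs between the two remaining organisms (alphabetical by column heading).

PDA -: excludes Providencia rettgeri, Morganella morganii, Proteus vulgaris — 11 left.
Motility +: excludes Shigella sonnei, Klebsiella oxytoca, Klebsiella pneumoniae, Shigella flexneri — 7 left.
Urease +: excludes Edwardsiella tarda, Escherichia coli, Salmonella enterica, Klebsiella aerogenes — 3 left.
H2S -: excludes Citrobacter freundii — 2 left.
Two candidates remain: Citrobacter koseri and Serratia marcescens.
  LDC: Citrobacter koseri -, Serratia marcescens + — discriminates.
  ODC: + vs + — same for both, does not separate.
  Citrate: + vs + — same for both, does not separate.

LDC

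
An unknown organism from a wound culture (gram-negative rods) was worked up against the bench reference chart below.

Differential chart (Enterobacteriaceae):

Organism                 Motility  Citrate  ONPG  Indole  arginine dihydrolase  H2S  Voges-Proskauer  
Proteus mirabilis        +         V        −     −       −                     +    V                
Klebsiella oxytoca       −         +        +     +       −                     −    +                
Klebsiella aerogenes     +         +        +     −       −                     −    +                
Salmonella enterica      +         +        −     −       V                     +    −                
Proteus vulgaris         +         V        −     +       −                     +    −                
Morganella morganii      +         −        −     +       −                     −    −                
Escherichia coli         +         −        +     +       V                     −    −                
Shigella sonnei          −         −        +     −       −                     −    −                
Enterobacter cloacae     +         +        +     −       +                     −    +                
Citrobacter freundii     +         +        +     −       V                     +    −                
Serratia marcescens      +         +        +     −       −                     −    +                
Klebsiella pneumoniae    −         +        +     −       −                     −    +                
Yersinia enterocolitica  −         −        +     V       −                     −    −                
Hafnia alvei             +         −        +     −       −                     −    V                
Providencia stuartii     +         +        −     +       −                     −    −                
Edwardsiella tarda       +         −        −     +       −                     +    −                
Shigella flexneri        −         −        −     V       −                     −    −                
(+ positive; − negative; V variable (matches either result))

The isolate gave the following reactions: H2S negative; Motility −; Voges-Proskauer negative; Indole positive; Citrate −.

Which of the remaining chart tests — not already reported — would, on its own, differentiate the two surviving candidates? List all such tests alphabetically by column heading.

H2S −: excludes 5 organisms — 12 left.
Citrate −: excludes 6 organisms — 6 left.
Motility −: excludes Morganella morganii, Escherichia coli, Hafnia alvei — 3 left.
Voges-Proskauer −: all 3 remaining candidates are consistent.
Indole +: excludes Shigella sonnei — 2 left.
Two candidates remain: Shigella flexneri and Yersinia enterocolitica.
  ONPG: Shigella flexneri −, Yersinia enterocolitica + — discriminates.
  arginine dihydrolase: − vs − — same for both, does not separate.

ONPG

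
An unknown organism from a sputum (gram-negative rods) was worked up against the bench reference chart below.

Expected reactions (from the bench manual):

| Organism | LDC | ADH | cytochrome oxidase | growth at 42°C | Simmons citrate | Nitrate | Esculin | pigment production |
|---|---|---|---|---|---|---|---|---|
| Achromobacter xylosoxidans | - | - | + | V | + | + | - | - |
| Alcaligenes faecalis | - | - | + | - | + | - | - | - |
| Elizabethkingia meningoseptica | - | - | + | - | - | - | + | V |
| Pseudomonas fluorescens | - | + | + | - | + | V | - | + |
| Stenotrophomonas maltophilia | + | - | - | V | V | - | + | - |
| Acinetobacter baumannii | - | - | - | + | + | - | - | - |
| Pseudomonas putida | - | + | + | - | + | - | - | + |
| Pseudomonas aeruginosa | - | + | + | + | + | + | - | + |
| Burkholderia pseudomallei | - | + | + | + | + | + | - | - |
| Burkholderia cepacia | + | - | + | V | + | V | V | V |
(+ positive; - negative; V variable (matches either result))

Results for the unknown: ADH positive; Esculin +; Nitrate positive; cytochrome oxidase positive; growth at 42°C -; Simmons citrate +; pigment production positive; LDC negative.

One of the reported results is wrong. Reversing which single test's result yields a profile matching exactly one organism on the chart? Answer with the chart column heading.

As reported, no row in the chart matches all 8 reactions.
Reversing Simmons citrate → still no organism matches.
Reversing Esculin (to -) → unique match: Pseudomonas fluorescens.
Reversing cytochrome oxidase → still no organism matches.
Reversing ADH → still no organism matches.
Reversing pigment production → still no organism matches.
Reversing LDC → still no organism matches.
Reversing growth at 42°C → still no organism matches.
Reversing Nitrate → still no organism matches.

Esculin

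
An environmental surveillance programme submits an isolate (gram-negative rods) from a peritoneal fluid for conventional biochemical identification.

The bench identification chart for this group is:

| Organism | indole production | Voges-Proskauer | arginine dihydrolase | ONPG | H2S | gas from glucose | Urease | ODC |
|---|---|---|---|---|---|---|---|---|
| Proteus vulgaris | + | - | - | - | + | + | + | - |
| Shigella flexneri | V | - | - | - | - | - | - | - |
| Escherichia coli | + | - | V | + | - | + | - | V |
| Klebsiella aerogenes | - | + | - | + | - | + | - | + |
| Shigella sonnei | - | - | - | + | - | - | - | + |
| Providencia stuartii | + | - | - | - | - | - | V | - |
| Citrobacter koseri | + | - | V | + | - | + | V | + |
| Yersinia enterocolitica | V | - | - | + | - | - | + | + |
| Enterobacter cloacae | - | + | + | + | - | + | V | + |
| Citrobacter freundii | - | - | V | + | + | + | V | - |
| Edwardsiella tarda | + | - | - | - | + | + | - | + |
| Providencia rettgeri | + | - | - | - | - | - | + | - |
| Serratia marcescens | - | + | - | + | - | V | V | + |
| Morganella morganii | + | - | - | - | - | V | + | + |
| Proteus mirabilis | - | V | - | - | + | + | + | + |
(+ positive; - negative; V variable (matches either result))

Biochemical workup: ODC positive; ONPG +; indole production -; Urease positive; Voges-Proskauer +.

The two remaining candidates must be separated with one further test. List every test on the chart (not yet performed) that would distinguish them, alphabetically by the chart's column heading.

Urease +: excludes 5 organisms — 10 left.
ONPG +: excludes 5 organisms — 5 left.
ODC +: excludes Citrobacter freundii — 4 left.
indole production -: excludes Citrobacter koseri — 3 left.
Voges-Proskauer +: excludes Yersinia enterocolitica — 2 left.
Two candidates remain: Enterobacter cloacae and Serratia marcescens.
  arginine dihydrolase: Enterobacter cloacae +, Serratia marcescens - — discriminates.
  H2S: - vs - — same for both, does not separate.
  gas from glucose: + vs V — variable for at least one, does not separate.

arginine dihydrolase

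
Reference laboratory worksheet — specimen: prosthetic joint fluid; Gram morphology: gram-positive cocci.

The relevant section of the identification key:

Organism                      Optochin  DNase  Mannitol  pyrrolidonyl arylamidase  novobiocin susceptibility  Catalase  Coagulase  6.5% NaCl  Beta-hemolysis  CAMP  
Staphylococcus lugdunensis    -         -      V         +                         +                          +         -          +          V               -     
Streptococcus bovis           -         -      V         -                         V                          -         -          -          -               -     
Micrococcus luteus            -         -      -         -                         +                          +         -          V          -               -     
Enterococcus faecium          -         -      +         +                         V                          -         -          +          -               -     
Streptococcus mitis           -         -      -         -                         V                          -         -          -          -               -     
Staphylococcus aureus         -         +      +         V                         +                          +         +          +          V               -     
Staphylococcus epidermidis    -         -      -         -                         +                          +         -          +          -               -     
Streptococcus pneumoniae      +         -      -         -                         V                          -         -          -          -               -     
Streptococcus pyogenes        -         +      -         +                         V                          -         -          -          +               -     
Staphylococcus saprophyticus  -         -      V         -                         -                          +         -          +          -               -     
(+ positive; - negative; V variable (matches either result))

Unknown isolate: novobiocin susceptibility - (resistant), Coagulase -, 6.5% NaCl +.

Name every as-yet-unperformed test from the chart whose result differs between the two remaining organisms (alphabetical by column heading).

Catalase, pyrrolidonyl arylamidase

Coagulase -: excludes Staphylococcus aureus — 9 left.
6.5% NaCl +: excludes Streptococcus bovis, Streptococcus mitis, Streptococcus pneumoniae, Streptococcus pyogenes — 5 left.
novobiocin susceptibility -: excludes Staphylococcus lugdunensis, Micrococcus luteus, Staphylococcus epidermidis — 2 left.
Two candidates remain: Enterococcus faecium and Staphylococcus saprophyticus.
  Optochin: - vs - — same for both, does not separate.
  DNase: - vs - — same for both, does not separate.
  Mannitol: + vs V — variable for at least one, does not separate.
  pyrrolidonyl arylamidase: Enterococcus faecium +, Staphylococcus saprophyticus - — discriminates.
  Catalase: Enterococcus faecium -, Staphylococcus saprophyticus + — discriminates.
  Beta-hemolysis: - vs - — same for both, does not separate.
  CAMP: - vs - — same for both, does not separate.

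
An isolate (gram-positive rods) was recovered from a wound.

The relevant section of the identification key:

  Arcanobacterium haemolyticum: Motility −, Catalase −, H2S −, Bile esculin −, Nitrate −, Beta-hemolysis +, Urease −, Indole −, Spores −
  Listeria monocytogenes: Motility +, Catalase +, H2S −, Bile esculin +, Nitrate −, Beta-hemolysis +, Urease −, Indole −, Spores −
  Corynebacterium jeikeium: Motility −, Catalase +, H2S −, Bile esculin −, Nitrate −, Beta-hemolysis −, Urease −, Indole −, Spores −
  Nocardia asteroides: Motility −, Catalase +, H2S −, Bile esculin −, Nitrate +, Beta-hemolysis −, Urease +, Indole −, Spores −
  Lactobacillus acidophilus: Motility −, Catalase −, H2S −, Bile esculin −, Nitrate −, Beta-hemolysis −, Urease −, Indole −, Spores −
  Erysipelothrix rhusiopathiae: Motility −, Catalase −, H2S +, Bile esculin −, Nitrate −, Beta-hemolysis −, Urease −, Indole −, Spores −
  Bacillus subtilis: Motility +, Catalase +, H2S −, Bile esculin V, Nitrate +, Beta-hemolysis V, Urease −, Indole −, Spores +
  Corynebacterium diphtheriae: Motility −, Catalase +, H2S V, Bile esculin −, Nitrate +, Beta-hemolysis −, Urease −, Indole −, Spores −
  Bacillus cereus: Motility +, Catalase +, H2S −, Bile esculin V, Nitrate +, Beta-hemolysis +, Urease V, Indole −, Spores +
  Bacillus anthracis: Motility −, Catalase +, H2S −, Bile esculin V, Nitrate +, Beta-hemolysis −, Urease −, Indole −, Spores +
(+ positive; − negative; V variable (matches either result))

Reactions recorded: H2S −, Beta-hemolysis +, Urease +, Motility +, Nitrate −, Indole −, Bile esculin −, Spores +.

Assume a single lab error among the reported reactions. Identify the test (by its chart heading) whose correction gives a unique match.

As reported, no row in the chart matches all 8 reactions.
Reversing Motility → still no organism matches.
Reversing H2S → still no organism matches.
Reversing Spores → still no organism matches.
Reversing Indole → still no organism matches.
Reversing Beta-hemolysis → still no organism matches.
Reversing Bile esculin → still no organism matches.
Reversing Urease → still no organism matches.
Reversing Nitrate (to +) → unique match: Bacillus cereus.

Nitrate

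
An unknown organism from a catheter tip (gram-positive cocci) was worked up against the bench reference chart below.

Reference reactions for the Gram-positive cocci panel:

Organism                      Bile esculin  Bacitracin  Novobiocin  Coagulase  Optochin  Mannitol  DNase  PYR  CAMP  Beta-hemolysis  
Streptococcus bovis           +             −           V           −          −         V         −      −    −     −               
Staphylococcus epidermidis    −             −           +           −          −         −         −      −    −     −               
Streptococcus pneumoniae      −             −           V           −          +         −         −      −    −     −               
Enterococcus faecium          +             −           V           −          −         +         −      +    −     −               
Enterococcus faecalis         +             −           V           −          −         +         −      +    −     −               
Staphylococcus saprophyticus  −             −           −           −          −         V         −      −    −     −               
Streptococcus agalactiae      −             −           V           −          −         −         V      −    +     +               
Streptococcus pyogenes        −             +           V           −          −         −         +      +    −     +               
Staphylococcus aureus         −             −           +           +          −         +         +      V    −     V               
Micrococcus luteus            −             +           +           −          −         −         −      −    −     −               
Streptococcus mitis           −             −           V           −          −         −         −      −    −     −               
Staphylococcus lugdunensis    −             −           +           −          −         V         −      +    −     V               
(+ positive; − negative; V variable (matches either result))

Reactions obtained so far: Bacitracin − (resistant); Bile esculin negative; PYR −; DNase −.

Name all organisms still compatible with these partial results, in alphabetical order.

Bile esculin −: excludes Streptococcus bovis, Enterococcus faecium, Enterococcus faecalis — 9 left.
DNase −: excludes Streptococcus pyogenes, Staphylococcus aureus — 7 left.
Bacitracin −: excludes Micrococcus luteus — 6 left.
PYR −: excludes Staphylococcus lugdunensis — 5 left.

Staphylococcus epidermidis, Staphylococcus saprophyticus, Streptococcus agalactiae, Streptococcus mitis, Streptococcus pneumoniae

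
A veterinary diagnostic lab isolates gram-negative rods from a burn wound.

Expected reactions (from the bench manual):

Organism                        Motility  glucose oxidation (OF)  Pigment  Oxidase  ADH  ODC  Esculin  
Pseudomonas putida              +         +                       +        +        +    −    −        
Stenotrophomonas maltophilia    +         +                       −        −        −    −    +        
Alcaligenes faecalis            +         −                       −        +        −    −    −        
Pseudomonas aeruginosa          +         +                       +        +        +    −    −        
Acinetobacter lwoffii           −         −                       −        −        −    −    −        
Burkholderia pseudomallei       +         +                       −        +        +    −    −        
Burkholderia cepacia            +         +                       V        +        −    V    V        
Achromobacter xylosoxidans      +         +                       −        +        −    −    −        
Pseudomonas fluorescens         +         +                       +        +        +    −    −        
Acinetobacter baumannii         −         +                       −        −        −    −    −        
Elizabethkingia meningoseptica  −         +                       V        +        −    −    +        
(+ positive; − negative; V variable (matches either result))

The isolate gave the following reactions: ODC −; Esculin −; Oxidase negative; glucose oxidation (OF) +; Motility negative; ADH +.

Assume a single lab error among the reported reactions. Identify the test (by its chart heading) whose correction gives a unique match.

ADH

As reported, no row in the chart matches all 6 reactions.
Reversing Oxidase → still no organism matches.
Reversing glucose oxidation (OF) → still no organism matches.
Reversing ADH (to −) → unique match: Acinetobacter baumannii.
Reversing Esculin → still no organism matches.
Reversing Motility → still no organism matches.
Reversing ODC → still no organism matches.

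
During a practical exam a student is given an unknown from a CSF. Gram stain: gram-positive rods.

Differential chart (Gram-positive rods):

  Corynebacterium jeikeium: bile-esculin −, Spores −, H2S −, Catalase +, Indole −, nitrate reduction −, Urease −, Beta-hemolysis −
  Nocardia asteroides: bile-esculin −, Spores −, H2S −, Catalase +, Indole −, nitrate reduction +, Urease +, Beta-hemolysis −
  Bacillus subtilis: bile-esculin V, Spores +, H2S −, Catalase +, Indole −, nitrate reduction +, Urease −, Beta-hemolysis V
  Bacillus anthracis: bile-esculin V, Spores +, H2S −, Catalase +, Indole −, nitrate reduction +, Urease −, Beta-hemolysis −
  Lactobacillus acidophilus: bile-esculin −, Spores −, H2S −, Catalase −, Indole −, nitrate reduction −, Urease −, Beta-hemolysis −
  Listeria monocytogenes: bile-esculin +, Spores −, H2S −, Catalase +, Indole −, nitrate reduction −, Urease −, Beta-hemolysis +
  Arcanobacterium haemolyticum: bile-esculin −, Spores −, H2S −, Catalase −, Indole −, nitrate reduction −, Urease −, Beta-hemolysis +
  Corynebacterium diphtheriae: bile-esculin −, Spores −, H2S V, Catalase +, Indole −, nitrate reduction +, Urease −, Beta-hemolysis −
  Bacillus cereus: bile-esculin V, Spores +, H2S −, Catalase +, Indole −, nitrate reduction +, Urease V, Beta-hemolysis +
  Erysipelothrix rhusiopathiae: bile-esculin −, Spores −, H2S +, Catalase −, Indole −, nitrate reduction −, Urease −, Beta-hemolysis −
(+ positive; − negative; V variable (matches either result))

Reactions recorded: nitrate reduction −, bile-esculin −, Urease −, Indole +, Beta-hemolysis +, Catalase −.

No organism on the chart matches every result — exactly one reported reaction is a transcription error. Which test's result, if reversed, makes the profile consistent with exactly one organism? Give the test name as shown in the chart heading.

As reported, no row in the chart matches all 6 reactions.
Reversing bile-esculin → still no organism matches.
Reversing Beta-hemolysis → still no organism matches.
Reversing Urease → still no organism matches.
Reversing Catalase → still no organism matches.
Reversing Indole (to −) → unique match: Arcanobacterium haemolyticum.
Reversing nitrate reduction → still no organism matches.

Indole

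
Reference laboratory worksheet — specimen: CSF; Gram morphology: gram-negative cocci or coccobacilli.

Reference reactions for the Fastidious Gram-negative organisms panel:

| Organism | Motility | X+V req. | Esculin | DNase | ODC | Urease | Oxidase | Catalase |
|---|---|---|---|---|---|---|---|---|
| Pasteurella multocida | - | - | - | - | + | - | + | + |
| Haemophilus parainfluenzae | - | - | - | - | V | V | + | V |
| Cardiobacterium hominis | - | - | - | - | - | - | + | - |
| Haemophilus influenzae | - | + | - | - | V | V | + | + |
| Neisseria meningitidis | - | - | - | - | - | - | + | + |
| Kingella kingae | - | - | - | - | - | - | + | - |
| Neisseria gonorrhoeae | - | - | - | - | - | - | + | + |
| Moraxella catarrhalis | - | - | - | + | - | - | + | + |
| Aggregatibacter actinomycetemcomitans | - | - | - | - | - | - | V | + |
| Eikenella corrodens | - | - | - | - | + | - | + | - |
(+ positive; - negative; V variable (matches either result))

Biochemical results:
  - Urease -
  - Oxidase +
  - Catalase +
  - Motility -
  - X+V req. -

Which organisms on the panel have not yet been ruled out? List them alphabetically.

Aggregatibacter actinomycetemcomitans, Haemophilus parainfluenzae, Moraxella catarrhalis, Neisseria gonorrhoeae, Neisseria meningitidis, Pasteurella multocida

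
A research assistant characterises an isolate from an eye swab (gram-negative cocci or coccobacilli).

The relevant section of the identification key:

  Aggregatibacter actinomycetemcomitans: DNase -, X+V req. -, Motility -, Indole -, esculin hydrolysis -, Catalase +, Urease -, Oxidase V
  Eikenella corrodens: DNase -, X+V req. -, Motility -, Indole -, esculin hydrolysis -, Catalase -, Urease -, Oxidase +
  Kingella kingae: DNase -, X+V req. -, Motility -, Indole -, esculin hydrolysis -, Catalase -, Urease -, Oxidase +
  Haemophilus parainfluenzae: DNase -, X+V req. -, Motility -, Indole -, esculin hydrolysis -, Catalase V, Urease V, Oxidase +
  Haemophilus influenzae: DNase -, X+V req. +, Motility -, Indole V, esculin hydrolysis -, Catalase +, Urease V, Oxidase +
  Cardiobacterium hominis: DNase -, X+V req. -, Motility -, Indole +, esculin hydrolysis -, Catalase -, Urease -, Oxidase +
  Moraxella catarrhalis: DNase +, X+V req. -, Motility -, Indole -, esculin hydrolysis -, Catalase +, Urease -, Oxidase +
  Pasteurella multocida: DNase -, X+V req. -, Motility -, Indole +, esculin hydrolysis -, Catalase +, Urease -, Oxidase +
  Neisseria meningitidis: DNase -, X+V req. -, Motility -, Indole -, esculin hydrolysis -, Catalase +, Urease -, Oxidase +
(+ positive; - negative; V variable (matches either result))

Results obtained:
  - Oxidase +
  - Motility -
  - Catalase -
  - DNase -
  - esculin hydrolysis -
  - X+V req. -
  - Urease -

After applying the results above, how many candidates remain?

X+V req. -: excludes Haemophilus influenzae — 8 left.
Oxidase +: all 8 remaining candidates are consistent.
Urease -: all 8 remaining candidates are consistent.
esculin hydrolysis -: all 8 remaining candidates are consistent.
Motility -: all 8 remaining candidates are consistent.
Catalase -: excludes Aggregatibacter actinomycetemcomitans, Moraxella catarrhalis, Pasteurella multocida, Neisseria meningitidis — 4 left.
DNase -: all 4 remaining candidates are consistent.
Still consistent: Cardiobacterium hominis, Eikenella corrodens, Haemophilus parainfluenzae, Kingella kingae.

4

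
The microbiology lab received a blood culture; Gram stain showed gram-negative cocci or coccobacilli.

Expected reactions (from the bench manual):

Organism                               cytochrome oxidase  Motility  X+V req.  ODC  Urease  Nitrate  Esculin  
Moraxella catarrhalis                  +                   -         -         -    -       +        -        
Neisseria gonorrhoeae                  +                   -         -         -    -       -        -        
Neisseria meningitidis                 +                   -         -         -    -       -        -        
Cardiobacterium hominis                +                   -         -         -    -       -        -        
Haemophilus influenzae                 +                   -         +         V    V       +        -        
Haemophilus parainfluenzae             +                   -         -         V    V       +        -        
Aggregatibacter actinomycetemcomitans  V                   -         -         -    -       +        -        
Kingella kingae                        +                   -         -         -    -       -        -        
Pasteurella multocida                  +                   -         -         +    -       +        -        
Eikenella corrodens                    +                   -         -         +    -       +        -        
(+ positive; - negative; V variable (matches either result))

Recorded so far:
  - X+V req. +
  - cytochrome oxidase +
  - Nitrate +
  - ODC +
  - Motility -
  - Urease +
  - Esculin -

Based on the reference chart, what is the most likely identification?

Haemophilus influenzae

ODC +: excludes 6 organisms — 4 left.
Motility -: all 4 remaining candidates are consistent.
X+V req. +: excludes Haemophilus parainfluenzae, Pasteurella multocida, Eikenella corrodens — 1 left.
Nitrate +: the one remaining candidate is consistent.
Esculin -: the one remaining candidate is consistent.
cytochrome oxidase +: the one remaining candidate is consistent.
Urease +: the one remaining candidate is consistent.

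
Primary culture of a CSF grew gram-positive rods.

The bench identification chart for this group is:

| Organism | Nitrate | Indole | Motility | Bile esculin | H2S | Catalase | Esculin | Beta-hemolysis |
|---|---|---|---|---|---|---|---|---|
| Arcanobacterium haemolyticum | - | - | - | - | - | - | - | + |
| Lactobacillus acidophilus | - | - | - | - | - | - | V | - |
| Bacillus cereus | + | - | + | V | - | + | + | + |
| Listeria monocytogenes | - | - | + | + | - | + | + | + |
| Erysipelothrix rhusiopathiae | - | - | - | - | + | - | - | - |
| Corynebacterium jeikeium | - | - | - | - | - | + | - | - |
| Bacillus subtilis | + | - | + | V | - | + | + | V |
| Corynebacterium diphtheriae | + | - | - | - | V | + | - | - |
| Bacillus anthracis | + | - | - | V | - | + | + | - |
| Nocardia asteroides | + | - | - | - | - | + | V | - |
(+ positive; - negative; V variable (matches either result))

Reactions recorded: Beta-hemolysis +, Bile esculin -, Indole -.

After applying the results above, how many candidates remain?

3

Beta-hemolysis +: excludes 6 organisms — 4 left.
Indole -: all 4 remaining candidates are consistent.
Bile esculin -: excludes Listeria monocytogenes — 3 left.
Still consistent: Arcanobacterium haemolyticum, Bacillus cereus, Bacillus subtilis.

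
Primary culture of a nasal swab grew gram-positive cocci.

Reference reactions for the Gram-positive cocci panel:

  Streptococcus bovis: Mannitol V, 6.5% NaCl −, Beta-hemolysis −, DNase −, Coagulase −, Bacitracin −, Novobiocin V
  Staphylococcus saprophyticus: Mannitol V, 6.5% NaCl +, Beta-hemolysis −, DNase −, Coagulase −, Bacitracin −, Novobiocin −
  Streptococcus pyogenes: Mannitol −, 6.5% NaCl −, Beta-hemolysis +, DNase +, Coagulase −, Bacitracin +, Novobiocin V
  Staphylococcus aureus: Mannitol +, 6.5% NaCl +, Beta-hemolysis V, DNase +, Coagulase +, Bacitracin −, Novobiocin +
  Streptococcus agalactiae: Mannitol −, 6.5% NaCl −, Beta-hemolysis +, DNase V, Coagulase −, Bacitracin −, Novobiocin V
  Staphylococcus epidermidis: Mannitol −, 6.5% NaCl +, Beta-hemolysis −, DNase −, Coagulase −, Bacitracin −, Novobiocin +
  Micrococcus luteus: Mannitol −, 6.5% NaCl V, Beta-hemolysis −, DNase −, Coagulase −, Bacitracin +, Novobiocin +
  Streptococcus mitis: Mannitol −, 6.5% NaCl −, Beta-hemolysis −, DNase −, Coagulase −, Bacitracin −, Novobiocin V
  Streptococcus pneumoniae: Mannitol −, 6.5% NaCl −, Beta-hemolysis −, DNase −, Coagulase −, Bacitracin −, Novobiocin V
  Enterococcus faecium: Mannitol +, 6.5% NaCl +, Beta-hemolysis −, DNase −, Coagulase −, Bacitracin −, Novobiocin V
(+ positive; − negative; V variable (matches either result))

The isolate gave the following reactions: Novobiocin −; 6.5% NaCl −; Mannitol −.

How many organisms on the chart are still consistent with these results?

5

Mannitol −: excludes Staphylococcus aureus, Enterococcus faecium — 8 left.
6.5% NaCl −: excludes Staphylococcus saprophyticus, Staphylococcus epidermidis — 6 left.
Novobiocin −: excludes Micrococcus luteus — 5 left.
Still consistent: Streptococcus agalactiae, Streptococcus bovis, Streptococcus mitis, Streptococcus pneumoniae, Streptococcus pyogenes.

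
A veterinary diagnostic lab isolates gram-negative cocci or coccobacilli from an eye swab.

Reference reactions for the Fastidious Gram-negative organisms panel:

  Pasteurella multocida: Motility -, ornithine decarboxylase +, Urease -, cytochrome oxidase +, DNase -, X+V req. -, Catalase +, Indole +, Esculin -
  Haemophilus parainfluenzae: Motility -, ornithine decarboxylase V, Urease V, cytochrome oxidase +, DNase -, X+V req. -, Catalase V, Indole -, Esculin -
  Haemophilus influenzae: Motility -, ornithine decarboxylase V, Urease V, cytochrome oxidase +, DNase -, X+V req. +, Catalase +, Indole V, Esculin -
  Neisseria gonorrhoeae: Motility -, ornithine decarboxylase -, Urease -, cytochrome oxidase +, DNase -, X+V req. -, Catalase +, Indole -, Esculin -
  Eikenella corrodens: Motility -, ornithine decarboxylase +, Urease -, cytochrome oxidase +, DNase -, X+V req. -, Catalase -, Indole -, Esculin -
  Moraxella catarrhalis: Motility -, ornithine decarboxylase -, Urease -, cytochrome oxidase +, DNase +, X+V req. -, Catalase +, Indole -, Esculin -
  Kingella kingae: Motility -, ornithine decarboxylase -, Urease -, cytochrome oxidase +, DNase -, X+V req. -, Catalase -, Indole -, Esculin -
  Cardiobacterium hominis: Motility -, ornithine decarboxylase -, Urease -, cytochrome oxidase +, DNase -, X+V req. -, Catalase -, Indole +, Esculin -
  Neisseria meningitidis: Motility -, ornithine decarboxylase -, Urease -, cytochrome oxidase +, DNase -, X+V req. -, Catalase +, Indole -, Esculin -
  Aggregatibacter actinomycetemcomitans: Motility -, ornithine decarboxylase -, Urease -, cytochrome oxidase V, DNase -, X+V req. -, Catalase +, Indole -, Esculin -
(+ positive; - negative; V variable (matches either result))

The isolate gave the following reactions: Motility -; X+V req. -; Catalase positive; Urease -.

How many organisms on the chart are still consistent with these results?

6

X+V req. -: excludes Haemophilus influenzae — 9 left.
Motility -: all 9 remaining candidates are consistent.
Urease -: all 9 remaining candidates are consistent.
Catalase +: excludes Eikenella corrodens, Kingella kingae, Cardiobacterium hominis — 6 left.
Still consistent: Aggregatibacter actinomycetemcomitans, Haemophilus parainfluenzae, Moraxella catarrhalis, Neisseria gonorrhoeae, Neisseria meningitidis, Pasteurella multocida.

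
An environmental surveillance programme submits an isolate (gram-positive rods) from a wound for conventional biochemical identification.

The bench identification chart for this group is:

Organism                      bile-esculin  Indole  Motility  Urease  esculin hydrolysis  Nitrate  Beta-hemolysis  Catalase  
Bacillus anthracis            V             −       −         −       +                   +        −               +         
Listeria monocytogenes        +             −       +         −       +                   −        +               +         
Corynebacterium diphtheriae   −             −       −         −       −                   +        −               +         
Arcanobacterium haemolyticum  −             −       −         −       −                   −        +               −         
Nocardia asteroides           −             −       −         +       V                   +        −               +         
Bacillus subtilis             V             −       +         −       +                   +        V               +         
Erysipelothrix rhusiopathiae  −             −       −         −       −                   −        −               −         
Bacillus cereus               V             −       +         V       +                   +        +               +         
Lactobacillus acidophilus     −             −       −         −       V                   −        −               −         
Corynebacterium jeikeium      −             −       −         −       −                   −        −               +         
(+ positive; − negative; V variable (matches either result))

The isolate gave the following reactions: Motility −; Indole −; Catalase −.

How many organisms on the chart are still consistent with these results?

3

Motility −: excludes Listeria monocytogenes, Bacillus subtilis, Bacillus cereus — 7 left.
Catalase −: excludes Bacillus anthracis, Corynebacterium diphtheriae, Nocardia asteroides, Corynebacterium jeikeium — 3 left.
Indole −: all 3 remaining candidates are consistent.
Still consistent: Arcanobacterium haemolyticum, Erysipelothrix rhusiopathiae, Lactobacillus acidophilus.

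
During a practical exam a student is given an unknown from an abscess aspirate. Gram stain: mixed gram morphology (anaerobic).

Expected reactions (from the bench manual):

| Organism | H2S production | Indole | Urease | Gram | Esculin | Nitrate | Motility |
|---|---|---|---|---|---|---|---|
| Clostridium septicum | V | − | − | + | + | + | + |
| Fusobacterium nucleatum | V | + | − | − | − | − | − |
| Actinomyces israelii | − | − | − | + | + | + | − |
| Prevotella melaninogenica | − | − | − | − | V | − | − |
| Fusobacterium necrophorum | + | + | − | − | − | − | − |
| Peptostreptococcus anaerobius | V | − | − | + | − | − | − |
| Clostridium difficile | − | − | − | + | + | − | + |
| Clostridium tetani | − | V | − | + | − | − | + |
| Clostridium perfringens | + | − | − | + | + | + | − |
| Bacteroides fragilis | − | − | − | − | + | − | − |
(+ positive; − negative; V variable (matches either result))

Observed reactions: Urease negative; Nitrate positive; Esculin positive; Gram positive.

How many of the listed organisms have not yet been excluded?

Urease −: all 10 remaining candidates are consistent.
Esculin +: excludes Fusobacterium nucleatum, Fusobacterium necrophorum, Peptostreptococcus anaerobius, Clostridium tetani — 6 left.
Gram +: excludes Prevotella melaninogenica, Bacteroides fragilis — 4 left.
Nitrate +: excludes Clostridium difficile — 3 left.
Still consistent: Actinomyces israelii, Clostridium perfringens, Clostridium septicum.

3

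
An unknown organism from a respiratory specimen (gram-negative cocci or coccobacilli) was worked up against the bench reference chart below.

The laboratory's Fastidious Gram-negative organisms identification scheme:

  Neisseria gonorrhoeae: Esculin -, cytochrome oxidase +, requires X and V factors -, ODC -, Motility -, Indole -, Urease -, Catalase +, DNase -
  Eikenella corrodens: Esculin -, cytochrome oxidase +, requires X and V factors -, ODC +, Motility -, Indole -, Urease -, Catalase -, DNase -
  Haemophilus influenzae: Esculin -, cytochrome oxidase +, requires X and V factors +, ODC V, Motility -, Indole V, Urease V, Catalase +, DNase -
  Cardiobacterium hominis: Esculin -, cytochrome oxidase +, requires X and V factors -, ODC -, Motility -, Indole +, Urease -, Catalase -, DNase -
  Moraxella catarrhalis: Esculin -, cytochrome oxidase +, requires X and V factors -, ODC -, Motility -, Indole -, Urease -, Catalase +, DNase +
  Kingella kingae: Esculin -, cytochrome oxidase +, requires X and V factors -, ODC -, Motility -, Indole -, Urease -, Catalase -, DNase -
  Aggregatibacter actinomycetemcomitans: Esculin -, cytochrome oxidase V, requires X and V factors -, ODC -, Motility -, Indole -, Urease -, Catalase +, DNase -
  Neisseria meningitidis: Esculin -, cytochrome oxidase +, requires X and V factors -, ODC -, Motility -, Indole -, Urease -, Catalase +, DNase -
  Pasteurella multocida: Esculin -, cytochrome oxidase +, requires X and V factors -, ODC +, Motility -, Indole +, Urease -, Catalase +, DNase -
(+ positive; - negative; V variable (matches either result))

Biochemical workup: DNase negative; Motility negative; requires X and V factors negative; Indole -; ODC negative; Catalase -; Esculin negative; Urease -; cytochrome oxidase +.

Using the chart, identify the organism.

Kingella kingae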